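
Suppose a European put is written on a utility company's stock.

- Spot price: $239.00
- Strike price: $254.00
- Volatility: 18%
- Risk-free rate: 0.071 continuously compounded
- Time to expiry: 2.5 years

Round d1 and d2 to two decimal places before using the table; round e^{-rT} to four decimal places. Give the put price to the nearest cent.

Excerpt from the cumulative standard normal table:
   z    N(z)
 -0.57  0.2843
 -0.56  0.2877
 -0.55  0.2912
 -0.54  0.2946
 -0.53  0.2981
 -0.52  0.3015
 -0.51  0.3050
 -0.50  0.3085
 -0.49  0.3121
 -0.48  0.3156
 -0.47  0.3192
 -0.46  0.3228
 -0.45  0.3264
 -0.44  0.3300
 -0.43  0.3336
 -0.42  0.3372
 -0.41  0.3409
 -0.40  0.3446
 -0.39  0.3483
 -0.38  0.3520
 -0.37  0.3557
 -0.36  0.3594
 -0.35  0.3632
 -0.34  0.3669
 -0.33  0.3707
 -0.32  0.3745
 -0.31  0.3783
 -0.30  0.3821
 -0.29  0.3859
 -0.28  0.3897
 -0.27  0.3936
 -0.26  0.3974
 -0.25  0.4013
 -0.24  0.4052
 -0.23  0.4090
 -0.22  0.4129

$14.12

T = 2.5;  σ√T = 0.2846
d₁ = [ln(239/254) + (0.071 + 0.18²/2)·2.5] / 0.2846 = [-0.0609 + 0.2180] / 0.2846 = 0.5521 → 0.55
d₂ = d₁ − σ√T = 0.5521 − 0.2846 = 0.2675 → 0.27
exp(−rT) = exp(−0.071·2.5) = 0.8374
N(−d₂) = N(-0.27) = 0.3936;  N(−d₁) = N(-0.55) = 0.2912
P = 254·0.8374·0.3936 − 239·0.2912 = 83.7186 − 69.5968 = 14.1218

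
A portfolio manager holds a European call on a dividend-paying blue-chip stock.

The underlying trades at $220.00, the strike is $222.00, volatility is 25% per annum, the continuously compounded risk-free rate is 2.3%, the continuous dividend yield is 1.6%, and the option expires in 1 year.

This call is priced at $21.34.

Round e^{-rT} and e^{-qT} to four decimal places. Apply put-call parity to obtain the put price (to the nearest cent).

e^(−qT) = e^(−0.016·1) = 0.9841;  e^(−rT) = e^(−0.023·1) = 0.9773
Put-call parity: C − P = S·e^(−qT) − K·e^(−rT) = 220·0.9841 − 222·0.9773 = 216.5020 − 216.9606 = -0.4586
P = C − (C − P) = 21.34 − (-0.4586) = 21.7986

$21.80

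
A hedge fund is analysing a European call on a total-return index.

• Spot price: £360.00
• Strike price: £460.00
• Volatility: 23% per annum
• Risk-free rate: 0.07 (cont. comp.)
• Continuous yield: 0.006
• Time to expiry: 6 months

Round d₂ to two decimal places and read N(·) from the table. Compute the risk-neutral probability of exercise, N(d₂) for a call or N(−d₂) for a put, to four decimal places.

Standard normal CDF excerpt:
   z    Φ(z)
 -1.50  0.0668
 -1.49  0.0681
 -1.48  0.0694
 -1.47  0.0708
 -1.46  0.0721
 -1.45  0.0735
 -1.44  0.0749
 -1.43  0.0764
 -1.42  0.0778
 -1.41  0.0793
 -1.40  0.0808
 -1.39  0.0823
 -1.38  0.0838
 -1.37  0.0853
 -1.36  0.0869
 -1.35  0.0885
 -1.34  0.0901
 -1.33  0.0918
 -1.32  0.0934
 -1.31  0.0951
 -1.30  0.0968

0.0823

σ√T = 0.23 × 0.7071 = 0.1626
d₁ = [ln(360/460) + (0.07 − 0.006 + 0.23²/2)·0.5] / 0.1626 = [-0.2451 + 0.0452] / 0.1626 = -1.2291 → -1.23
d₂ = d₁ − σ√T = -1.2291 − 0.1626 = -1.3918 → -1.39
Pr(exercise) under Q = N(d₂) = 0.0823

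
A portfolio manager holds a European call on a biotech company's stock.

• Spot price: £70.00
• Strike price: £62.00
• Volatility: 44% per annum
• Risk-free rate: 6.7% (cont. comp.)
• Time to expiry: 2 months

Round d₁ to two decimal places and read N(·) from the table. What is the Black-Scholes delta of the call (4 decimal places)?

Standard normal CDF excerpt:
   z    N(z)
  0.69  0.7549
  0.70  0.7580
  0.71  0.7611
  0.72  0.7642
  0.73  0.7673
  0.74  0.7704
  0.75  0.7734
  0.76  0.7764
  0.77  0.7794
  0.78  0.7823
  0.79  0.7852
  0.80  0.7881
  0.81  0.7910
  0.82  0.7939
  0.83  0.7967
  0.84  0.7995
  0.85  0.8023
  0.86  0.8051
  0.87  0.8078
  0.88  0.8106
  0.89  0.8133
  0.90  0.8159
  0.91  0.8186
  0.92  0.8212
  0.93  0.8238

0.7967

σ√T = 0.44 × 0.4082 = 0.1796
d₁ = [ln(70/62) + (0.067 + 0.44²/2)·0.1667] / 0.1796 = [0.1214 + 0.0273] / 0.1796 = 0.8276 ⇒ 0.83
N(d₁) = N(0.83) = 0.7967
Δ_call = N(d₁) = 0.7967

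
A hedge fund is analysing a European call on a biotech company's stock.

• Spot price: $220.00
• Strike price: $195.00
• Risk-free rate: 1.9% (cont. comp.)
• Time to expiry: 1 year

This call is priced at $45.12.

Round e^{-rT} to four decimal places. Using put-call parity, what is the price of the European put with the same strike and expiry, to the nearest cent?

e^(−rT) = e^(−0.019·1) = 0.9812
Put-call parity: C − P = S − K·e^(−rT) = 220 − 195·0.9812 = 220 − 191.3340 = 28.6660
P = C − (C − P) = 45.12 − (28.6660) = 16.4540

$16.45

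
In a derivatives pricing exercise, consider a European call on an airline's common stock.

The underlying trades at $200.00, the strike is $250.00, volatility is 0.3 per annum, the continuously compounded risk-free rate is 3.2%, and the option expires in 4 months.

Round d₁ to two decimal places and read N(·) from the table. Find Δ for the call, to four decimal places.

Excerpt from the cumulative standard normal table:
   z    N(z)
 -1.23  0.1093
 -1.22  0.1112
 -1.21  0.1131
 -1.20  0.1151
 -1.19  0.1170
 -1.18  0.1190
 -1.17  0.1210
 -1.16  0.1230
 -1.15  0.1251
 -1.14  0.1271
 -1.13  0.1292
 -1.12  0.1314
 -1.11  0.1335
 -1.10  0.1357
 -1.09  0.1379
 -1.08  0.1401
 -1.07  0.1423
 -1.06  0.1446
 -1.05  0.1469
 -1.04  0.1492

σ√T = 0.3·√0.3333 = 0.1732
d₁ = [ln(200/250) + (0.032 + ½·0.3²)·0.3333] / (σ√T) = (-0.2231 + 0.0257) / 0.1732 = -1.1401 ≈ -1.14
N(d₁) = N(-1.14) = 0.1271
Δ_call = N(d₁) = 0.1271

0.1271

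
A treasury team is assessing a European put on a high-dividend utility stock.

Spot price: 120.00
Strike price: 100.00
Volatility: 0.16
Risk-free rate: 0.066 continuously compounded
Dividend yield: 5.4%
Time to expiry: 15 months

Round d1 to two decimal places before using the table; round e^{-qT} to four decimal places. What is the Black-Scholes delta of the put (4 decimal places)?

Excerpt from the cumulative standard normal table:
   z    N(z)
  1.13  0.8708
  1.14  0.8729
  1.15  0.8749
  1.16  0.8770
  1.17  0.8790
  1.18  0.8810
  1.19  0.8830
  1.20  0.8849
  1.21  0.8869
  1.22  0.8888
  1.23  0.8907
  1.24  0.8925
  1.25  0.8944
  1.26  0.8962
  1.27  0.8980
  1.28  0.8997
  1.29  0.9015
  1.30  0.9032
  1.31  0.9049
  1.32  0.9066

σ√T = 0.16·√1.25 = 0.1789
d₁ = [ln(120/100) + (0.066 − 0.054 + 0.16²/2)·1.25] / 0.1789 = [0.1823 + 0.0310] / 0.1789 = 1.1925 ⇒ 1.19
N(d₁) = N(1.19) = 0.8830
Δ_put = e^(−qT)·(N(d₁) − 1) = 0.9347·(0.8830 − 1) = -0.1094

-0.1094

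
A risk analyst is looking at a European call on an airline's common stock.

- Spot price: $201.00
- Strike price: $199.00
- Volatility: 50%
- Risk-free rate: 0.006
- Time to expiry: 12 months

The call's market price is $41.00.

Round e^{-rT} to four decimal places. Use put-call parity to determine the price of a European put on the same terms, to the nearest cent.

e^(−rT) = e^(−0.006·1) = 0.9940
Put-call parity: C − P = S − K·e^(−rT) = 201 − 199·0.9940 = 201 − 197.8060 = 3.1940
P = C − (C − P) = 41.00 − (3.1940) = 37.8060

$37.81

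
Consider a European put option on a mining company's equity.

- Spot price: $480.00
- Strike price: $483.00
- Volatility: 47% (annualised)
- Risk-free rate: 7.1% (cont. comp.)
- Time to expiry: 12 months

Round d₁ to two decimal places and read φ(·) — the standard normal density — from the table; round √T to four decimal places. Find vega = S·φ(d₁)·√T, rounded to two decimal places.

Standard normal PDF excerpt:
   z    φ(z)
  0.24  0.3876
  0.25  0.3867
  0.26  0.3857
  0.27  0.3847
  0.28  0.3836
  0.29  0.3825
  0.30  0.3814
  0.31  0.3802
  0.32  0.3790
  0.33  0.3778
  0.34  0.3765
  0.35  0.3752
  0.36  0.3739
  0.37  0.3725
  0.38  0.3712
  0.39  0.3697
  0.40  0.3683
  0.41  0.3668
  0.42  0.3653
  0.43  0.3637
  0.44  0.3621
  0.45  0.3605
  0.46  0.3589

178.80

T = 1;  σ√T = 0.4700
d₁ = [ln(480/483) + (0.071 + 0.47²/2)·1] / 0.4700 = [-0.0062 + 0.1815] / 0.4700 = 0.3728 ⇒ 0.37
√T = √1 = 1.0000
φ(d₁) = φ(0.37) = 0.3725
vega = S·φ(d₁)·√T = 480·0.3725·1.0000 = 178.8000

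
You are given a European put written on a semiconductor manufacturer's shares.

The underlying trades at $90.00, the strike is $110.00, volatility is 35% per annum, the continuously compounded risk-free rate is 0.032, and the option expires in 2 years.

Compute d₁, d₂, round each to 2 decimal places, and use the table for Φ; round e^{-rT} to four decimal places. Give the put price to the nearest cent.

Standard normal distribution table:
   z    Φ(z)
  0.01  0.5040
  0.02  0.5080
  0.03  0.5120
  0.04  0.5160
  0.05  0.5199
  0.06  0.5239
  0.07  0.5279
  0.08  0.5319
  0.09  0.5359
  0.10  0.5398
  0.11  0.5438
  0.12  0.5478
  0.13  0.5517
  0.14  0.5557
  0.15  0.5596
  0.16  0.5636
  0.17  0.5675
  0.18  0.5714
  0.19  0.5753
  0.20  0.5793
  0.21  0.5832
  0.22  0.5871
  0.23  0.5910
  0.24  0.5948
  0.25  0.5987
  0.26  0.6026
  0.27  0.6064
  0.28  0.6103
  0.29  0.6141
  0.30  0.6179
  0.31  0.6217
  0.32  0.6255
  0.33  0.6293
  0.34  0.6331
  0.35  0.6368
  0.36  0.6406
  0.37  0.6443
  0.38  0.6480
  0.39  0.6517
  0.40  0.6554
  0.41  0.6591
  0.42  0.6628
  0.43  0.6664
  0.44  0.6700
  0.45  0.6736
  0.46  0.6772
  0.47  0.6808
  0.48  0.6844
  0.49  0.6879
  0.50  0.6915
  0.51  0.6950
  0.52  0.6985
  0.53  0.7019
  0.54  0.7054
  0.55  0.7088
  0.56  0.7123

$25.99

σ√T = 0.35 × 1.4142 = 0.4950
ln(S/K) + (r + σ²/2)T = ln(90/110) + (0.032 + 0.35²/2)·2 = -0.2007 + 0.1865 = -0.0142
d₁ = -0.0142 / 0.4950 = -0.0286 → -0.03
d₂ = d₁ − σ√T = -0.0286 − 0.4950 = -0.5236 → -0.52
exp(−rT) = exp(−0.032·2) = 0.9380
N(−d₂) = N(0.52) = 0.6985;  N(−d₁) = N(0.03) = 0.5120
P = 110·0.9380·0.6985 − 90·0.5120 = 72.0712 − 46.0800 = 25.9912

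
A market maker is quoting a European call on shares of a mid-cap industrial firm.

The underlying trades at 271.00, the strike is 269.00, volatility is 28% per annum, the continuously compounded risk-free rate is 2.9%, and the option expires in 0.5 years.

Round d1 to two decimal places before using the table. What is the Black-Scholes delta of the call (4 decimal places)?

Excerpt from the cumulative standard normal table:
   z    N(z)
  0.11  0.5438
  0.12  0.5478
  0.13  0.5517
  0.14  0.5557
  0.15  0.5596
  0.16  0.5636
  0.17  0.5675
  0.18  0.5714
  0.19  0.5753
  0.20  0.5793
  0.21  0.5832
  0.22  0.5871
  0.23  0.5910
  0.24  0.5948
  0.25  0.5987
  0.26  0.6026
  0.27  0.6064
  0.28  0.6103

0.5832

σ√T = 0.28 × 0.7071 = 0.1980
d₁ = [ln(271/269) + (0.029 + 0.28²/2)·0.5] / 0.1980 = [0.0074 + 0.0341] / 0.1980 = 0.2096 → 0.21
N(d₁) = N(0.21) = 0.5832
Δ_call = N(d₁) = 0.5832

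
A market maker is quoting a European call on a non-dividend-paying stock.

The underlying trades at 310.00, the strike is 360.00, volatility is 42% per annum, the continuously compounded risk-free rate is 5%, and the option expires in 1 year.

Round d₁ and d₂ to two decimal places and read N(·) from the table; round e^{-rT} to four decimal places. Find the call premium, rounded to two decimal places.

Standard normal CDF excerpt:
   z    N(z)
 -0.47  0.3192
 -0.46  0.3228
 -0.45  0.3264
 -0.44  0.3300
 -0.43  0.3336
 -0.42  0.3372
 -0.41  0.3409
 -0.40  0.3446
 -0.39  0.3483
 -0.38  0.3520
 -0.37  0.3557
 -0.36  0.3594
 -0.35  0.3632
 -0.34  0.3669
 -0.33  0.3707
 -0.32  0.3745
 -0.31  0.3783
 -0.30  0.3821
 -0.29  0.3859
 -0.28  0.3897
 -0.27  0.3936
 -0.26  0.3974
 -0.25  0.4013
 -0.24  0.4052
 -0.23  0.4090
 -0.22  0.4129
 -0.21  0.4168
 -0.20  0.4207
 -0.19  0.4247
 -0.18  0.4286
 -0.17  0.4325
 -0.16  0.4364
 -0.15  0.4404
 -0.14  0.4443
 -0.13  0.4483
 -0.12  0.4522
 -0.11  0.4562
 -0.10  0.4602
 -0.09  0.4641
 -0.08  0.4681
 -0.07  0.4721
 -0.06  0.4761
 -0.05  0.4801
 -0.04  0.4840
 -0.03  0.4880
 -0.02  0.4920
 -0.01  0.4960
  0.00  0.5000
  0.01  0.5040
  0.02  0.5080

39.51

T = 1;  σ√T = 0.4200
d₁ = [ln(310/360) + (0.05 + 0.42²/2)·1] / 0.4200 = [-0.1495 + 0.1382] / 0.4200 = -0.0270 which rounds to -0.03
d₂ = d₁ − σ√T = -0.0270 − 0.4200 = -0.4470 which rounds to -0.45
e^(−rT) = e^(−0.05·1) = 0.9512
N(d₁) = N(-0.03) = 0.4880;  N(d₂) = N(-0.45) = 0.3264
C = 310·0.4880 − 360·0.9512·0.3264 = 151.2800 − 111.7698 = 39.5102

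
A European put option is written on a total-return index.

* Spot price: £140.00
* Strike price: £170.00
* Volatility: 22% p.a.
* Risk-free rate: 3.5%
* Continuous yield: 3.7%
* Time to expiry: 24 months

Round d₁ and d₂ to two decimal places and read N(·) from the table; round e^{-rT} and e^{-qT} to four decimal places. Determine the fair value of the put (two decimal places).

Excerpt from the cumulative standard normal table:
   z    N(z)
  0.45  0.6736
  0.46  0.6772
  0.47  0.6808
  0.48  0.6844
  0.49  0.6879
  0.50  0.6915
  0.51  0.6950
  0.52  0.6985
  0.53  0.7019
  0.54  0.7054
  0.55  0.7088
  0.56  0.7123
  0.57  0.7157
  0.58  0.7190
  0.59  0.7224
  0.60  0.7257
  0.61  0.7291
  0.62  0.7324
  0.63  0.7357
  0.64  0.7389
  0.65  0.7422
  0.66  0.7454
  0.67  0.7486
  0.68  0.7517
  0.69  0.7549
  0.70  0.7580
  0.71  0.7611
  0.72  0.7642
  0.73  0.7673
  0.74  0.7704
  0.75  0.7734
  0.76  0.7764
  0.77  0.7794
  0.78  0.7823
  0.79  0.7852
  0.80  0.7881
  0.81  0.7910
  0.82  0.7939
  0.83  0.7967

T = 2;  σ√T = 0.3111
d₁ = [ln(140/170) + (0.035 − 0.037 + 0.22²/2)·2] / 0.3111 = [-0.1942 + 0.0444] / 0.3111 = -0.4813 ⇒ -0.48
d₂ = d₁ − σ√T = -0.4813 − 0.3111 = -0.7925 ⇒ -0.79
exp(−qT) = exp(−0.037·2) = 0.9287;  exp(−rT) = exp(−0.035·2) = 0.9324
N(−d₂) = N(0.79) = 0.7852;  N(−d₁) = N(0.48) = 0.6844
P = 170·0.9324·0.7852 − 140·0.9287·0.6844 = 124.4605 − 88.9843 = 35.4762

£35.48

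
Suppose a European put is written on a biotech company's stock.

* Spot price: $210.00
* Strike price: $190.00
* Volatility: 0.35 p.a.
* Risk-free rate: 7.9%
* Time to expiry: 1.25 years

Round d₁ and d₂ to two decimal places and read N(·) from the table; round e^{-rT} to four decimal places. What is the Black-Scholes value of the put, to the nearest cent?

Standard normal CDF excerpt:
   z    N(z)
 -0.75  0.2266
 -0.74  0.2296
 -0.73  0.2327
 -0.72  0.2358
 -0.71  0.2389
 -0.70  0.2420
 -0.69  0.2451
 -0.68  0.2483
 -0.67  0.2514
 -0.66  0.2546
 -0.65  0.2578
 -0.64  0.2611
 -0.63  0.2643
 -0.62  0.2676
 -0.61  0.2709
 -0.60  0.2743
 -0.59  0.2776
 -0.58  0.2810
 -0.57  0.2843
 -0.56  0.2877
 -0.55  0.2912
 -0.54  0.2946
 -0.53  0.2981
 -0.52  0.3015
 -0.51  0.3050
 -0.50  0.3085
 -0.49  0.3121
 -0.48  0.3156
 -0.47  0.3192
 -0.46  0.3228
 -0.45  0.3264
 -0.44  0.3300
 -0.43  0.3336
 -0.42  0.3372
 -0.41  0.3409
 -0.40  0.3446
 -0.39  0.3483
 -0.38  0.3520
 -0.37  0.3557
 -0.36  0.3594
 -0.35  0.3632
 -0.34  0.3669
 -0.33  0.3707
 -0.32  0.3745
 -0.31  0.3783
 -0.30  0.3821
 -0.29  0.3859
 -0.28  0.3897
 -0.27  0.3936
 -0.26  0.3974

$14.30

T = 1.25;  σ√T = 0.3913
ln(S/K) + (r + σ²/2)T = ln(210/190) + (0.079 + 0.35²/2)·1.25 = 0.1001 + 0.1753 = 0.2754
d₁ = 0.2754 / 0.3913 = 0.7038 which rounds to 0.70
d₂ = d₁ − σ√T = 0.7038 − 0.3913 = 0.3125 which rounds to 0.31
exp(−rT) = exp(−0.079·1.25) = 0.9060
N(−d₂) = N(-0.31) = 0.3783;  N(−d₁) = N(-0.70) = 0.2420
P = 190·0.9060·0.3783 − 210·0.2420 = 65.1206 − 50.8200 = 14.3006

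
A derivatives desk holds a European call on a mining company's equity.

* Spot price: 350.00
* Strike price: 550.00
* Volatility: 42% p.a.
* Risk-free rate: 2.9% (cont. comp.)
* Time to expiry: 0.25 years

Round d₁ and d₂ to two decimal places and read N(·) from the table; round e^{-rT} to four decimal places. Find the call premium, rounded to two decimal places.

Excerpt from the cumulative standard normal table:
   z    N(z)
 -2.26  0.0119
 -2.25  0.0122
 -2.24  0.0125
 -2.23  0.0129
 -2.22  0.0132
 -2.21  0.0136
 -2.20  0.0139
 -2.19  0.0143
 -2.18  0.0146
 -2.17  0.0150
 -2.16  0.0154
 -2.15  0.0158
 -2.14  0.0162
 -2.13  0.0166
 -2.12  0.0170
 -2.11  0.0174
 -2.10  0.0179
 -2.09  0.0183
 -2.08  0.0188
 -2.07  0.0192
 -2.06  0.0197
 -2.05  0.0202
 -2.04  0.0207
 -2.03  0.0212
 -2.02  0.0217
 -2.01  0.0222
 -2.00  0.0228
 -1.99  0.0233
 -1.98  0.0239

0.56

σ√T = 0.42 × 0.5000 = 0.2100
d₁ = [ln(350/550) + (0.029 + 0.42²/2)·0.25] / 0.2100 = [-0.4520 + 0.0293] / 0.2100 = -2.0128 which rounds to -2.01
d₂ = d₁ − σ√T = -2.0128 − 0.2100 = -2.2228 which rounds to -2.22
exp(−rT) = exp(−0.029·0.25) = 0.9928
N(d₁) = N(-2.01) = 0.0222;  N(d₂) = N(-2.22) = 0.0132
C = 350·0.0222 − 550·0.9928·0.0132 = 7.7700 − 7.2077 = 0.5623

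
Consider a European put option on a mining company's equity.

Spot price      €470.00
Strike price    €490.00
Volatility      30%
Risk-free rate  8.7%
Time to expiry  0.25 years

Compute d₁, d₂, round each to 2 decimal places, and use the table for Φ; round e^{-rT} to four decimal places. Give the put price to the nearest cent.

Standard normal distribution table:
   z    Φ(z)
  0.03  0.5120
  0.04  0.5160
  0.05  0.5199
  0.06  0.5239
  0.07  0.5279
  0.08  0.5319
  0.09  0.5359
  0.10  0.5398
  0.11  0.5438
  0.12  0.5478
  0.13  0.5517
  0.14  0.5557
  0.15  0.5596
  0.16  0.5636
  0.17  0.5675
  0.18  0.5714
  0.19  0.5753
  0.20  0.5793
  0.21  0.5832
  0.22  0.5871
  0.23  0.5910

σ√T = 0.3·√0.25 = 0.1500
d₁ = [ln(470/490) + (0.087 + ½·0.3²)·0.25] / (σ√T) = (-0.0417 + 0.0330) / 0.1500 = -0.0578 → -0.06
d₂ = -0.0578 − 0.1500 = -0.2078 → -0.21
exp(−rT) = exp(−0.087·0.25) = 0.9785
P = 490·0.9785·N(0.21) − 470·N(0.06) = 490·0.9785·0.5832 − 470·0.5239 = 279.6240 − 246.2330 = 33.3910

€33.39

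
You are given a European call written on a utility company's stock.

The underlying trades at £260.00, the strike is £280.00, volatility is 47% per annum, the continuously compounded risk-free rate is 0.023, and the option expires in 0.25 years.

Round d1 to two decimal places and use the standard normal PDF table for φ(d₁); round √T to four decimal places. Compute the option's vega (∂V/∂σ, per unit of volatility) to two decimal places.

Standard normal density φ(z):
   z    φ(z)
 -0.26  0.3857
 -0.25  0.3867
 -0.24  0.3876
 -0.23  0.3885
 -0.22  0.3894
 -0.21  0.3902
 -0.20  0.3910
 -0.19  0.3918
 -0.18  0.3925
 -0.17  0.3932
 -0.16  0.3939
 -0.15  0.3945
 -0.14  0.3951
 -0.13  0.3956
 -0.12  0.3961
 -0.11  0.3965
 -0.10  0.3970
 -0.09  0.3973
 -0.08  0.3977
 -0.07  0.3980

T = 0.25;  σ√T = 0.2350
ln(S/K) + (r + σ²/2)T = ln(260/280) + (0.023 + 0.47²/2)·0.25 = -0.0741 + 0.0334 = -0.0407
d₁ = -0.0407 / 0.2350 = -0.1734 ⇒ -0.17
√T = √0.25 = 0.5000
φ(d₁) = φ(-0.17) = 0.3932
vega = S·φ(d₁)·√T = 260·0.3932·0.5000 = 51.1160
(Vega is the same for a European call and put with the same parameters.)

51.12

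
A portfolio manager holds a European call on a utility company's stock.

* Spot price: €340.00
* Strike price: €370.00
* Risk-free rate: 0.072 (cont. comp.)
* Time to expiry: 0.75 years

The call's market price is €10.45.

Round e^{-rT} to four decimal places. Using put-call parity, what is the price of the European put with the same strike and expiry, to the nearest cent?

€20.99

exp(−rT) = exp(−0.072·0.75) = 0.9474
Put-call parity: C − P = S − K·e^(−rT) = 340 − 370·0.9474 = 340 − 350.5380 = -10.5380
P = C − (C − P) = 10.45 − (-10.5380) = 20.9880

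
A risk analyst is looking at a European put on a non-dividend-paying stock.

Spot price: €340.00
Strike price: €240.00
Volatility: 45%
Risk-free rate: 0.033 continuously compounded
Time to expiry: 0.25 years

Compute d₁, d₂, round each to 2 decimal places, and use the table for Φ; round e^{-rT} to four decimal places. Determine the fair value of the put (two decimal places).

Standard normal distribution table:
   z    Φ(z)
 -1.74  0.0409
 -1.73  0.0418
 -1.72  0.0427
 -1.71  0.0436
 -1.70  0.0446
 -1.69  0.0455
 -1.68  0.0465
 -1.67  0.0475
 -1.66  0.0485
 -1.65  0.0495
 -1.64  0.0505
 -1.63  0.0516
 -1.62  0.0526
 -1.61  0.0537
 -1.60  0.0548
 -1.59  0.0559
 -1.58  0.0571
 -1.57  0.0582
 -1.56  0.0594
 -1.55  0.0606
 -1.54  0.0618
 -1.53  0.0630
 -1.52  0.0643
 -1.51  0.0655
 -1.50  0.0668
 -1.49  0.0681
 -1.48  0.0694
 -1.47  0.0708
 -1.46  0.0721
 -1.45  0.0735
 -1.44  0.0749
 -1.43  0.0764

σ√T = 0.45 × 0.5000 = 0.2250
ln(S/K) + (r + σ²/2)T = ln(340/240) + (0.033 + 0.45²/2)·0.25 = 0.3483 + 0.0336 = 0.3819
d₁ = 0.3819 / 0.2250 = 1.6972 ≈ 1.70
d₂ = d₁ − σ√T = 1.6972 − 0.2250 = 1.4722 ≈ 1.47
exp(−rT) = exp(−0.033·0.25) = 0.9918
N(−d₂) = N(-1.47) = 0.0708;  N(−d₁) = N(-1.70) = 0.0446
P = 240·0.9918·0.0708 − 340·0.0446 = 16.8527 − 15.1640 = 1.6887

€1.69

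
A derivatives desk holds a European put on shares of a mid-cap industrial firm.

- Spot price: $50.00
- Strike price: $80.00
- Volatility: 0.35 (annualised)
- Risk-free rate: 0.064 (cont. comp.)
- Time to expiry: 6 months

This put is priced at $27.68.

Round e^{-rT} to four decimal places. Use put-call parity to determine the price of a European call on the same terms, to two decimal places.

$0.20

e^(−rT) = e^(−0.064·0.5) = 0.9685
Put-call parity: C − P = S − K·e^(−rT) = 50 − 80·0.9685 = 50 − 77.4800 = -27.4800
C = P + (C − P) = 27.68 + (-27.4800) = 0.2000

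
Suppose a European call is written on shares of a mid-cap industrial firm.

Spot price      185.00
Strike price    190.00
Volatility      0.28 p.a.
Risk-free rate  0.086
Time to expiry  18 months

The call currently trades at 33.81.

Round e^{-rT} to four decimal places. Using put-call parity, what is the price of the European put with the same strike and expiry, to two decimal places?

exp(−rT) = exp(−0.086·1.5) = 0.8790
Put-call parity: C − P = S − K·e^(−rT) = 185 − 190·0.8790 = 185 − 167.0100 = 17.9900
P = C − (C − P) = 33.81 − (17.9900) = 15.8200

15.82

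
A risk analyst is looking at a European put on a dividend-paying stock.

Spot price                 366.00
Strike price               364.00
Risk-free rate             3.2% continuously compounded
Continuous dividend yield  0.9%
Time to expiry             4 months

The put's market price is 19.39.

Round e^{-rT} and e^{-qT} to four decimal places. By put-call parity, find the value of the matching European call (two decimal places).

24.15

e^(−qT) = e^(−0.009·0.3333) = 0.9970;  e^(−rT) = e^(−0.032·0.3333) = 0.9894
Put-call parity: C − P = S·e^(−qT) − K·e^(−rT) = 366·0.9970 − 364·0.9894 = 364.9020 − 360.1416 = 4.7604
C = P + (C − P) = 19.39 + (4.7604) = 24.1504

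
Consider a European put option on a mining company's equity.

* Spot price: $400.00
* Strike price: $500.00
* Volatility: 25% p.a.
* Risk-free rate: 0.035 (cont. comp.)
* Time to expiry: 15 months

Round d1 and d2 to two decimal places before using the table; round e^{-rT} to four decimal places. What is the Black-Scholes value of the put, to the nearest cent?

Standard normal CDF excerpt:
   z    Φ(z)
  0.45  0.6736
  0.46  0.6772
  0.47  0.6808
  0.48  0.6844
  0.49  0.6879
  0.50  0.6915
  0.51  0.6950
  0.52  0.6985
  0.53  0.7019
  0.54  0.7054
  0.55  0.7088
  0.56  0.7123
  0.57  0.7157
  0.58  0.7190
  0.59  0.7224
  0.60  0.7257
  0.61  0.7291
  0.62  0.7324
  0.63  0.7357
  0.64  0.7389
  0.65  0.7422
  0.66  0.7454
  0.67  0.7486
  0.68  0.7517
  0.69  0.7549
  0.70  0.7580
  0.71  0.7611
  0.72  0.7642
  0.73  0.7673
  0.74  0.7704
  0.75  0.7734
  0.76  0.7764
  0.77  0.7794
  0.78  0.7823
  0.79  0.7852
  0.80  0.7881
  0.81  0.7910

$97.81

T = 1.25;  σ√T = 0.2795
d₁ = [ln(400/500) + (0.035 + 0.25²/2)·1.25] / 0.2795 = [-0.2231 + 0.0828] / 0.2795 = -0.5021 ≈ -0.50
d₂ = d₁ − σ√T = -0.5021 − 0.2795 = -0.7816 ≈ -0.78
e^(−rT) = e^(−0.035·1.25) = 0.9572
N(−d₂) = N(0.78) = 0.7823;  N(−d₁) = N(0.50) = 0.6915
P = 500·0.9572·0.7823 − 400·0.6915 = 374.4088 − 276.6000 = 97.8088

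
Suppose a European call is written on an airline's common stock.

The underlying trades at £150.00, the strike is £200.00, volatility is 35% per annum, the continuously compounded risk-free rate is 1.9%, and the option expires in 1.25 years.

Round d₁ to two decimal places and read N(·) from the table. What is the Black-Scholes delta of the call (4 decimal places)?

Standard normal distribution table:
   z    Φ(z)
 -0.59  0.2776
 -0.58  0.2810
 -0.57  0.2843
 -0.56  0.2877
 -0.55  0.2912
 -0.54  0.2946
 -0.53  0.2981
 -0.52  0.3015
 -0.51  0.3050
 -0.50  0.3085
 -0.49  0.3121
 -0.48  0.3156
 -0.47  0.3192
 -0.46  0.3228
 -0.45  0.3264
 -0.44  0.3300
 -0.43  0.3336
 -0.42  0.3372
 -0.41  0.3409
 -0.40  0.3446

0.3156

σ√T = 0.35·√1.25 = 0.3913
d₁ = [ln(150/200) + (0.019 + 0.35²/2)·1.25] / 0.3913 = [-0.2877 + 0.1003] / 0.3913 = -0.4788 which rounds to -0.48
N(d₁) = N(-0.48) = 0.3156
Δ_call = N(d₁) = 0.3156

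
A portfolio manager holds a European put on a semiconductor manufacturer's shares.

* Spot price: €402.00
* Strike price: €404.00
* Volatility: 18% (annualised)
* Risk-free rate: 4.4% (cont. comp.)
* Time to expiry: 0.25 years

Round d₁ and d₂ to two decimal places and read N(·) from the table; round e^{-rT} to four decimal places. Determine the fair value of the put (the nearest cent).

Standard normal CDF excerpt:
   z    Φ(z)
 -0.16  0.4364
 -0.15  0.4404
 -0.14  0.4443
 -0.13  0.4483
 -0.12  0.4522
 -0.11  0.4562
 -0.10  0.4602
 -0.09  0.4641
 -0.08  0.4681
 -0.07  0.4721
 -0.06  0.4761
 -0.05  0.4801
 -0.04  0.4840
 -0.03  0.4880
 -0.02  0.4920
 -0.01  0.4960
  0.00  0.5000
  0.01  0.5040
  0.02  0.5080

€13.21

σ√T = 0.18·√0.25 = 0.0900
d₁ = [ln(402/404) + (0.044 + ½·0.18²)·0.25] / (σ√T) = (-0.0050 + 0.0150) / 0.0900 = 0.1121 ⇒ 0.11
d₂ = 0.1121 − 0.0900 = 0.0221 ⇒ 0.02
e^(−rT) = e^(−0.044·0.25) = 0.9891
N(−d₂) = N(-0.02) = 0.4920;  N(−d₁) = N(-0.11) = 0.4562
P = 404·0.9891·0.4920 − 402·0.4562 = 196.6014 − 183.3924 = 13.2090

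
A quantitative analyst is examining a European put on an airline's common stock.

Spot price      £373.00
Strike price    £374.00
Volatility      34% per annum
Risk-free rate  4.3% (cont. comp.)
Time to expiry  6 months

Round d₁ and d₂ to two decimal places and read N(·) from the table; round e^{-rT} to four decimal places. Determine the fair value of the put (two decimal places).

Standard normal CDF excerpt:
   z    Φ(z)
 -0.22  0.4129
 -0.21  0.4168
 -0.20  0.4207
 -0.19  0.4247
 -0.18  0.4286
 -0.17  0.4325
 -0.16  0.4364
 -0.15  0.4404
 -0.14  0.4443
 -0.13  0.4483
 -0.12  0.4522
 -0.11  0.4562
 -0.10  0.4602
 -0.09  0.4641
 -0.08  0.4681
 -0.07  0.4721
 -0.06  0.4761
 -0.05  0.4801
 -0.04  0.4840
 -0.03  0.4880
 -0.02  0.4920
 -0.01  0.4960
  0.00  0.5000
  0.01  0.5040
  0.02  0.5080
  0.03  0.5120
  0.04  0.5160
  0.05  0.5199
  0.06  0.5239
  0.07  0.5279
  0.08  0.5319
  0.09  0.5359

£31.95

T = 0.5;  σ√T = 0.2404
d₁ = [ln(373/374) + (0.043 + 0.34²/2)·0.5] / 0.2404 = [-0.0027 + 0.0504] / 0.2404 = 0.1985 which rounds to 0.20
d₂ = d₁ − σ√T = 0.1985 − 0.2404 = -0.0419 which rounds to -0.04
exp(−rT) = exp(−0.043·0.5) = 0.9787
N(−d₂) = N(0.04) = 0.5160;  N(−d₁) = N(-0.20) = 0.4207
P = 374·0.9787·0.5160 − 373·0.4207 = 188.8734 − 156.9211 = 31.9523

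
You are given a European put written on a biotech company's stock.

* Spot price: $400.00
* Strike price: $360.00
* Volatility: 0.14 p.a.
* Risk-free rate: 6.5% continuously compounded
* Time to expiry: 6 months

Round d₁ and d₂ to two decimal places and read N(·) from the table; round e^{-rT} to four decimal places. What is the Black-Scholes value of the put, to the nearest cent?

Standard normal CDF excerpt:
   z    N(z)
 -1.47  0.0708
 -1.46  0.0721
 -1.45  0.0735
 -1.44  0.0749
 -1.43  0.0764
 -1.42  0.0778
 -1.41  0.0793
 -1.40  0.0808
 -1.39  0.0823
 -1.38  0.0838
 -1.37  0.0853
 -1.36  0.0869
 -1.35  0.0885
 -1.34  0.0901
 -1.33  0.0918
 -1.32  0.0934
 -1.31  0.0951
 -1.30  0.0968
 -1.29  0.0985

T = 0.5;  σ√T = 0.0990
d₁ = [ln(400/360) + (0.065 + ½·0.14²)·0.5] / (σ√T) = (0.1054 + 0.0374) / 0.0990 = 1.4421 ⇒ 1.44
d₂ = 1.4421 − 0.0990 = 1.3431 ⇒ 1.34
e^(−rT) = e^(−0.065·0.5) = 0.9680
N(−d₂) = N(-1.34) = 0.0901;  N(−d₁) = N(-1.44) = 0.0749
P = 360·0.9680·0.0901 − 400·0.0749 = 31.3980 − 29.9600 = 1.4380

$1.44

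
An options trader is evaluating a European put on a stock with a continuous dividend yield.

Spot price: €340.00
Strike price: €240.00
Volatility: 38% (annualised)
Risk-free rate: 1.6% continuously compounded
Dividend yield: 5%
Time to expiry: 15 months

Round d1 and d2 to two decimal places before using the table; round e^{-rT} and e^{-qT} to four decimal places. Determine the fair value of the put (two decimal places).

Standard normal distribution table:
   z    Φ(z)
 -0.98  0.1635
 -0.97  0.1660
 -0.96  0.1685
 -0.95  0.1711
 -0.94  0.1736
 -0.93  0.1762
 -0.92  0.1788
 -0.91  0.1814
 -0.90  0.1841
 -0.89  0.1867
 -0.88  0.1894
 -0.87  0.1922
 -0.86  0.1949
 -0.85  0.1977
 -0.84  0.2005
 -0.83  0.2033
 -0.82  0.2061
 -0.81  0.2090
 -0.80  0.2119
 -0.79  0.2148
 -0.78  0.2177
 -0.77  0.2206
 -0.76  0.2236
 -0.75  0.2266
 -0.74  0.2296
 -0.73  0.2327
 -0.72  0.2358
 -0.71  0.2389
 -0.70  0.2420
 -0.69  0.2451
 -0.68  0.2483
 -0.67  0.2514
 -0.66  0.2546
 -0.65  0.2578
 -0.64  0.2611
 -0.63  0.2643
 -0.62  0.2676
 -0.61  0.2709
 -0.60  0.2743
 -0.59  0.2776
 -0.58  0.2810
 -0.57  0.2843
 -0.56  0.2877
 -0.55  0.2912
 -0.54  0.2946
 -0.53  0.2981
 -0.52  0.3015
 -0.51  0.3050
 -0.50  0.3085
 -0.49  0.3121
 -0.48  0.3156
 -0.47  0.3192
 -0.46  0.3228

€15.47

σ√T = 0.38 × 1.1180 = 0.4249
ln(S/K) + (r − q + σ²/2)T = ln(340/240) + (0.016 − 0.05 + 0.38²/2)·1.25 = 0.3483 + 0.0478 = 0.3961
d₁ = 0.3961 / 0.4249 = 0.9322 → 0.93
d₂ = d₁ − σ√T = 0.9322 − 0.4249 = 0.5074 → 0.51
e^(−qT) = e^(−0.05·1.25) = 0.9394;  e^(−rT) = e^(−0.016·1.25) = 0.9802
P = 240·0.9802·N(-0.51) − 340·0.9394·N(-0.93) = 240·0.9802·0.3050 − 340·0.9394·0.1762 = 71.7506 − 56.2776 = 15.4731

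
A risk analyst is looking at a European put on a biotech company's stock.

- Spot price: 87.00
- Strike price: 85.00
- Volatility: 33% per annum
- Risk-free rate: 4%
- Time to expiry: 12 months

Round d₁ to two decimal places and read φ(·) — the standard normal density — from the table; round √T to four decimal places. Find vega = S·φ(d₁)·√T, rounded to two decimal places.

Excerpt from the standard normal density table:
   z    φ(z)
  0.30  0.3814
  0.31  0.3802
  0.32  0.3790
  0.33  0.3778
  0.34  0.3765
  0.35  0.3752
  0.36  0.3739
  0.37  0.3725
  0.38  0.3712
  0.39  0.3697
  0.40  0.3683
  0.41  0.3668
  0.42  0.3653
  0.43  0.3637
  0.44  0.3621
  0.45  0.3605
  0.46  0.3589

σ√T = 0.33·√1 = 0.3300
ln(S/K) + (r + σ²/2)T = ln(87/85) + (0.04 + 0.33²/2)·1 = 0.0233 + 0.0945 = 0.1177
d₁ = 0.1177 / 0.3300 = 0.3567 ⇒ 0.36
√T = √1 = 1.0000
φ(d₁) = φ(0.36) = 0.3739
vega = S·φ(d₁)·√T = 87·0.3739·1.0000 = 32.5293

32.53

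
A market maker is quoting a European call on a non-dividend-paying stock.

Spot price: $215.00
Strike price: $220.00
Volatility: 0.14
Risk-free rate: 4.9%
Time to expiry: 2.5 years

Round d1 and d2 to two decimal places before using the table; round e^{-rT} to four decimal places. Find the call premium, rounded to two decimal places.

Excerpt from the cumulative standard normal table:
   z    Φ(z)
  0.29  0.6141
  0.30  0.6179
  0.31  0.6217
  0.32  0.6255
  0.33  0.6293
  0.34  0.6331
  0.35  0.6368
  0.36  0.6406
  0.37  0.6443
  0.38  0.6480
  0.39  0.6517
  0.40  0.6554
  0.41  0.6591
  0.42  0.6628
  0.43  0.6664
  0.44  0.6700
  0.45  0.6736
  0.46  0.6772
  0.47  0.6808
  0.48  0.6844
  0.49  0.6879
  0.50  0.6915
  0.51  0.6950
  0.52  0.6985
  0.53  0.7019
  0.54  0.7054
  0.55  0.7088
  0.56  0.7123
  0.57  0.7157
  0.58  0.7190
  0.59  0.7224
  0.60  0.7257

$29.92

σ√T = 0.14·√2.5 = 0.2214
ln(S/K) + (r + σ²/2)T = ln(215/220) + (0.049 + 0.14²/2)·2.5 = -0.0230 + 0.1470 = 0.1240
d₁ = 0.1240 / 0.2214 = 0.5602 → 0.56
d₂ = d₁ − σ√T = 0.5602 − 0.2214 = 0.3389 → 0.34
exp(−rT) = exp(−0.049·2.5) = 0.8847
N(d₁) = N(0.56) = 0.7123;  N(d₂) = N(0.34) = 0.6331
C = 215·0.7123 − 220·0.8847·0.6331 = 153.1445 − 123.2228 = 29.9217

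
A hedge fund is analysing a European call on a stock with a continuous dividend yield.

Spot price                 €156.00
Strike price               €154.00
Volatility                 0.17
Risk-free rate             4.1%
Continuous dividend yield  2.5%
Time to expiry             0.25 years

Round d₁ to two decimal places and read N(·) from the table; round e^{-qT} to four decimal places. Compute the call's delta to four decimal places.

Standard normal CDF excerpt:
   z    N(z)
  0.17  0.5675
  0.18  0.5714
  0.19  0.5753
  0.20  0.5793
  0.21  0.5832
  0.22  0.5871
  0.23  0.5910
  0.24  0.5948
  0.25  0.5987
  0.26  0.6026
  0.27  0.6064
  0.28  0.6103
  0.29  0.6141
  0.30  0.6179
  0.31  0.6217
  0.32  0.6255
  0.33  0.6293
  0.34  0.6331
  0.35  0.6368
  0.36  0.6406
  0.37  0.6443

0.5911

σ√T = 0.17 × 0.5000 = 0.0850
d₁ = [ln(156/154) + (0.041 − 0.025 + 0.17²/2)·0.25] / 0.0850 = [0.0129 + 0.0076] / 0.0850 = 0.2414 ⇒ 0.24
N(d₁) = N(0.24) = 0.5948
Δ_call = exp(−qT)·N(d₁) = 0.9938·0.5948 = 0.5911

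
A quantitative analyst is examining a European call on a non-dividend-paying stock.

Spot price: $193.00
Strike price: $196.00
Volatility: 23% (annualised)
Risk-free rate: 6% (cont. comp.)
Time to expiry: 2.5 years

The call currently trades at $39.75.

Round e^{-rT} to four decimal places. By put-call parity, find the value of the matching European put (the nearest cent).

$15.45

e^(−rT) = e^(−0.06·2.5) = 0.8607
Put-call parity: C − P = S − K·e^(−rT) = 193 − 196·0.8607 = 193 − 168.6972 = 24.3028
P = C − (C − P) = 39.75 − (24.3028) = 15.4472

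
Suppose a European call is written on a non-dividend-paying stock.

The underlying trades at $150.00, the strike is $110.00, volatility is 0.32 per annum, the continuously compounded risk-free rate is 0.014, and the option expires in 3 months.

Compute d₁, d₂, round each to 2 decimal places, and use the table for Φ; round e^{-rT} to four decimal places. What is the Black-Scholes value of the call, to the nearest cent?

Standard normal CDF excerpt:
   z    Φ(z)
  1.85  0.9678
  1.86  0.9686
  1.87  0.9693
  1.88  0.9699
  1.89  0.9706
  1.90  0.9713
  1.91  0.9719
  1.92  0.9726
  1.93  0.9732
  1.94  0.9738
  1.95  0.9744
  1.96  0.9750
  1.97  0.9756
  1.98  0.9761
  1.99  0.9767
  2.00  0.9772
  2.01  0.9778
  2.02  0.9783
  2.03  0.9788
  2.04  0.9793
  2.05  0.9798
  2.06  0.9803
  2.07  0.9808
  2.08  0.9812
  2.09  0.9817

$40.58

σ√T = 0.32 × 0.5000 = 0.1600
d₁ = [ln(150/110) + (0.014 + ½·0.32²)·0.25] / (σ√T) = (0.3102 + 0.0163) / 0.1600 = 2.0403 ≈ 2.04
d₂ = 2.0403 − 0.1600 = 1.8803 ≈ 1.88
exp(−rT) = exp(−0.014·0.25) = 0.9965
C = 150·N(2.04) − 110·0.9965·N(1.88) = 150·0.9793 − 110·0.9965·0.9699 = 146.8950 − 106.3156 = 40.5794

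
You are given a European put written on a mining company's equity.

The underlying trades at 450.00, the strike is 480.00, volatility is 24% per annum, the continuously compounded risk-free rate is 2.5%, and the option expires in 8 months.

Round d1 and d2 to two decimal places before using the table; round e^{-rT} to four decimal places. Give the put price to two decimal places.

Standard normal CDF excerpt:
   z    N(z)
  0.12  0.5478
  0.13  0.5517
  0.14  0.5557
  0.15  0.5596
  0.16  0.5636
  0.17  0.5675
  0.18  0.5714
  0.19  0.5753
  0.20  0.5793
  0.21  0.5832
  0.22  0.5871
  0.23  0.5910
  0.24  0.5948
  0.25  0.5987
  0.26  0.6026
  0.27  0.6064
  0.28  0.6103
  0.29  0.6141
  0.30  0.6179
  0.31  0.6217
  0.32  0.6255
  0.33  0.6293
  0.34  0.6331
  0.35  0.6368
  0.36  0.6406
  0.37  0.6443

T = 0.6667;  σ√T = 0.1960
d₁ = [ln(450/480) + (0.025 + ½·0.24²)·0.6667] / (σ√T) = (-0.0645 + 0.0359) / 0.1960 = -0.1463 ≈ -0.15
d₂ = -0.1463 − 0.1960 = -0.3423 ≈ -0.34
e^(−rT) = e^(−0.025·0.6667) = 0.9835
N(−d₂) = N(0.34) = 0.6331;  N(−d₁) = N(0.15) = 0.5596
P = 480·0.9835·0.6331 − 450·0.5596 = 298.8738 − 251.8200 = 47.0538

47.05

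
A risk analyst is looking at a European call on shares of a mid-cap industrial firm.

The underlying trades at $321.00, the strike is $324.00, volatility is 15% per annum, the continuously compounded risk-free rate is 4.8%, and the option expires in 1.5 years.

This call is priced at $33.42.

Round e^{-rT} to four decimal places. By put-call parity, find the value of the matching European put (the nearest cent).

e^(−rT) = e^(−0.048·1.5) = 0.9305
Put-call parity: C − P = S − K·e^(−rT) = 321 − 324·0.9305 = 321 − 301.4820 = 19.5180
P = C − (C − P) = 33.42 − (19.5180) = 13.9020

$13.90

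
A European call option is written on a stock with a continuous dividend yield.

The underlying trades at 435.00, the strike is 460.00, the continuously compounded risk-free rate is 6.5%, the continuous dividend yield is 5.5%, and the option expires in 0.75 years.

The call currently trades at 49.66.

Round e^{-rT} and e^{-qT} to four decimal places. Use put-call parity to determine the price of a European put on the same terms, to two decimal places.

70.34

e^(−qT) = e^(−0.055·0.75) = 0.9596;  e^(−rT) = e^(−0.065·0.75) = 0.9524
Put-call parity: C − P = S·e^(−qT) − K·e^(−rT) = 435·0.9596 − 460·0.9524 = 417.4260 − 438.1040 = -20.6780
P = C − (C − P) = 49.66 − (-20.6780) = 70.3380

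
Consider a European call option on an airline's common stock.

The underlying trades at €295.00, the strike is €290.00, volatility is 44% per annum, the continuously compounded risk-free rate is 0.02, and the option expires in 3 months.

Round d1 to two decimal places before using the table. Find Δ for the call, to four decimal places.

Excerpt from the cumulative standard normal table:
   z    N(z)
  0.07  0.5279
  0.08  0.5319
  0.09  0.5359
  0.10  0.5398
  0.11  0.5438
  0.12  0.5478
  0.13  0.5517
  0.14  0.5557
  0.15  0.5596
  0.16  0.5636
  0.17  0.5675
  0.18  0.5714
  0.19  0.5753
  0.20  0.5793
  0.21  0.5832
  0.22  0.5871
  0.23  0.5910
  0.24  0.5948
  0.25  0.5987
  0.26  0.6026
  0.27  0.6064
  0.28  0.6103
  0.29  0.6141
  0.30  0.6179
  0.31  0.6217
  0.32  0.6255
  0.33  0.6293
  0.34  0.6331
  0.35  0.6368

σ√T = 0.44·√0.25 = 0.2200
ln(S/K) + (r + σ²/2)T = ln(295/290) + (0.02 + 0.44²/2)·0.25 = 0.0171 + 0.0292 = 0.0463
d₁ = 0.0463 / 0.2200 = 0.2104 which rounds to 0.21
N(d₁) = N(0.21) = 0.5832
Δ_call = N(d₁) = 0.5832

0.5832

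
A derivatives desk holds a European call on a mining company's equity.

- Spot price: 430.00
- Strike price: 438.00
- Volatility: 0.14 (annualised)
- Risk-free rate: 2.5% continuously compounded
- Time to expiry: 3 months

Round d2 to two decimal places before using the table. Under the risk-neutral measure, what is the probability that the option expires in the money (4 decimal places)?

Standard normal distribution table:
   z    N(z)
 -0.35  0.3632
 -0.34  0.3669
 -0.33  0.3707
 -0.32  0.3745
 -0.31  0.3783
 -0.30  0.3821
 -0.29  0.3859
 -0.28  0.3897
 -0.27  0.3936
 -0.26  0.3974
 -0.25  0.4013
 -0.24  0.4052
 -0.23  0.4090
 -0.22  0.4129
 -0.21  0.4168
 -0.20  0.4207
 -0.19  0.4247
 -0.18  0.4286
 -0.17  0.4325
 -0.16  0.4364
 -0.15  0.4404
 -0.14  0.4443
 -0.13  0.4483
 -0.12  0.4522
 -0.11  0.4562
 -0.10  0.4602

0.4168

σ√T = 0.14·√0.25 = 0.0700
d₁ = [ln(430/438) + (0.025 + ½·0.14²)·0.25] / (σ√T) = (-0.0184 + 0.0087) / 0.0700 = -0.1391 → -0.14
d₂ = -0.1391 − 0.0700 = -0.2091 → -0.21
Risk-neutral Pr[S_T > K] = N(d₂) = N(-0.21) = 0.4168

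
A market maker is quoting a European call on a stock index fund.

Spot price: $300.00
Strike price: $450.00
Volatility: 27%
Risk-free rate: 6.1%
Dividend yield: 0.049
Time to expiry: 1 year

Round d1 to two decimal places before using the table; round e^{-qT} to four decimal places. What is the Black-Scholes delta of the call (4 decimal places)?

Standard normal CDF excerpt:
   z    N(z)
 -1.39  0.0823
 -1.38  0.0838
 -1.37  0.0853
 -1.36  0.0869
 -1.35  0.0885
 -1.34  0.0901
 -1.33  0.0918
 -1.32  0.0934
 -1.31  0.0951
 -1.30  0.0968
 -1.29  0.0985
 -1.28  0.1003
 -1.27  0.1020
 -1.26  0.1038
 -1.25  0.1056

σ√T = 0.27 × 1.0000 = 0.2700
d₁ = [ln(300/450) + (0.061 − 0.049 + 0.27²/2)·1] / 0.2700 = [-0.4055 + 0.0485] / 0.2700 = -1.3223 which rounds to -1.32
N(d₁) = N(-1.32) = 0.0934
Δ_call = exp(−qT)·N(d₁) = 0.9522·0.0934 = 0.0889

0.0889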